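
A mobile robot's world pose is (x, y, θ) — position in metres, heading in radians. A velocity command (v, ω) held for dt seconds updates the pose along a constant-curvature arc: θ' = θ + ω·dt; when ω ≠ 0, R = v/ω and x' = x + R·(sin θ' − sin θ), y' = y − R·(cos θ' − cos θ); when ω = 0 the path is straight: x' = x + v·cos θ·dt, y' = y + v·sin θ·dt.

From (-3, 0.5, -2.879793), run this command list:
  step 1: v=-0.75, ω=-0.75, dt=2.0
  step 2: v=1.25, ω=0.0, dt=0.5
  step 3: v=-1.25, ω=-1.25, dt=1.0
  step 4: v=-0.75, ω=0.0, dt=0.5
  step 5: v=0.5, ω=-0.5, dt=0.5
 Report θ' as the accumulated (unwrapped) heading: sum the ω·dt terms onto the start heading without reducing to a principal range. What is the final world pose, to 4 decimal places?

step 1: θ'=-4.3798 (R=1.0000) → pose (-1.7960, -0.1394, -4.3798)
step 2: θ'=-4.3798 (straight) → pose (-2.0000, 0.4513, -4.3798)
step 3: θ'=-5.6298 (R=1.0000) → pose (-2.3374, -0.6692, -5.6298)
step 4: θ'=-5.6298 (straight) → pose (-2.6351, -0.8972, -5.6298)
step 5: θ'=-5.8798 (R=-1.0000) → pose (-2.4198, -0.7715, -5.8798)

(-2.4198, -0.7715, -5.8798)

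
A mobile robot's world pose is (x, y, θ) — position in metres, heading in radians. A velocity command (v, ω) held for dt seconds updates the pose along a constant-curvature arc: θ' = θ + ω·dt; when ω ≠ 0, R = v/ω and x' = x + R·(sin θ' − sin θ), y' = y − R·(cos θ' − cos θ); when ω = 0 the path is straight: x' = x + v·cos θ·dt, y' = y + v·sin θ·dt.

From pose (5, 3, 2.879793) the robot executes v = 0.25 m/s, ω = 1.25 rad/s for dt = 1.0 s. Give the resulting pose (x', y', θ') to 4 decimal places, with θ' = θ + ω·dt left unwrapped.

θ' = 2.8798 + 1.25·1.0 = 4.1298
R = v/ω = 0.25/1.25 = 0.2000
x' = 5 + 0.2000·(sin 4.1298 − sin 2.8798) = 4.7812
y' = 3 − 0.2000·(cos 4.1298 − cos 2.8798) = 2.9169

(4.7812, 2.9169, 4.1298)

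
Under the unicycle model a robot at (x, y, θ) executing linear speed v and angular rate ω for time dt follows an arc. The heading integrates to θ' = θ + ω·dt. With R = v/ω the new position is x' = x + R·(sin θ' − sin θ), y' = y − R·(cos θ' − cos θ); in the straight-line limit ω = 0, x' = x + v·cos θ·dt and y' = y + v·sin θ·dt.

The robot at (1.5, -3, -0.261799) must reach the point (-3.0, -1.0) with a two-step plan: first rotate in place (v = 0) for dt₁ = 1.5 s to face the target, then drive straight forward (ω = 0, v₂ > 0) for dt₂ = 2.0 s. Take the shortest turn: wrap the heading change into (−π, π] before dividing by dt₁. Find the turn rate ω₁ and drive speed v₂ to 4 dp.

ω₁ = 1.9901, v₂ = 2.4622

heading to target = atan2(-1−-3, -3−1.5) = 2.7234
Δθ = wrap(2.7234 − -0.2618) = 2.9852; ω₁ = Δθ/dt₁ = 1.9901
distance = √((-3−1.5)² + (-1−-3)²) = 4.9244; v₂ = distance/dt₂ = 2.4622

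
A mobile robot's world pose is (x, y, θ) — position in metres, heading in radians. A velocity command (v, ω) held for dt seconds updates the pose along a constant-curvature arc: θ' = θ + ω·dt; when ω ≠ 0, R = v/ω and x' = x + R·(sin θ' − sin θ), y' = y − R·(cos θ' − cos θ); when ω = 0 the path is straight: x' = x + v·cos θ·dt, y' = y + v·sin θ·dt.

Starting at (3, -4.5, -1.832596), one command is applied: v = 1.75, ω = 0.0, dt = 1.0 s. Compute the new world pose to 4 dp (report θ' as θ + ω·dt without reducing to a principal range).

(2.5471, -6.1904, -1.8326)

θ' = -1.8326 + 0.0·1.0 = -1.8326
ω = 0 → straight: x' = 3 + 1.75·cos(-1.8326)·1.0 = 2.5471
y' = -4.5 + 1.75·sin(-1.8326)·1.0 = -6.1904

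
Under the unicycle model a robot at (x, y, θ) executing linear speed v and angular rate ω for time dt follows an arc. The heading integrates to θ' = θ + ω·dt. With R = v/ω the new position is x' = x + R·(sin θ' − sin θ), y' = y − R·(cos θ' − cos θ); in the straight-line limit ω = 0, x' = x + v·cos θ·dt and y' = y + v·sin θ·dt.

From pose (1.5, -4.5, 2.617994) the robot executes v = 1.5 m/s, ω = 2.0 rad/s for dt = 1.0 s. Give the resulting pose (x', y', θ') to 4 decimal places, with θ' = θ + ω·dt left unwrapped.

θ' = 2.6180 + 2.0·1.0 = 4.6180
R = v/ω = 1.5/2.0 = 0.7500
x' = 1.5 + 0.7500·(sin 4.6180 − sin 2.6180) = 0.3783
y' = -4.5 − 0.7500·(cos 4.6180 − cos 2.6180) = -5.0788

(0.3783, -5.0788, 4.6180)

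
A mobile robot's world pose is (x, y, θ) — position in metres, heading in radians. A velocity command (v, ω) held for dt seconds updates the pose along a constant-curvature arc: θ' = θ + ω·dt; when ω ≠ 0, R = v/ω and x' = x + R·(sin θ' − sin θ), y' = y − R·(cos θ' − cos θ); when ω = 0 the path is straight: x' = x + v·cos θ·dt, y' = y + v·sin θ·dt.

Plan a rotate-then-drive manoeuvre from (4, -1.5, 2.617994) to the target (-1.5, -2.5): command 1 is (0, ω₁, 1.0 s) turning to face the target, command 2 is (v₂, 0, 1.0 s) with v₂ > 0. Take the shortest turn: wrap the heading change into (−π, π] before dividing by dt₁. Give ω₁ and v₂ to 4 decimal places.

ω₁ = 0.7035, v₂ = 5.5902

heading to target = atan2(-2.5−-1.5, -1.5−4) = -2.9617
Δθ = wrap(-2.9617 − 2.6180) = 0.7035; ω₁ = Δθ/dt₁ = 0.7035
distance = √((-1.5−4)² + (-2.5−-1.5)²) = 5.5902; v₂ = distance/dt₂ = 5.5902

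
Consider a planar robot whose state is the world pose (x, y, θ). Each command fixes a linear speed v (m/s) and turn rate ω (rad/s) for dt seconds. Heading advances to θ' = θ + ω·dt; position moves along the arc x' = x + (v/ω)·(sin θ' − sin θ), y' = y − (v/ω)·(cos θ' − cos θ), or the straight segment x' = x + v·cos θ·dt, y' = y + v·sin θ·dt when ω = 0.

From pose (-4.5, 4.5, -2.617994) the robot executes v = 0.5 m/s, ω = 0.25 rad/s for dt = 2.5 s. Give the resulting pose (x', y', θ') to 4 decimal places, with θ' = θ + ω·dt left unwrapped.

(-5.3244, 3.5875, -1.9930)

θ' = -2.6180 + 0.25·2.5 = -1.9930
R = v/ω = 0.5/0.25 = 2.0000
x' = -4.5 + 2.0000·(sin -1.9930 − sin -2.6180) = -5.3244
y' = 4.5 − 2.0000·(cos -1.9930 − cos -2.6180) = 3.5875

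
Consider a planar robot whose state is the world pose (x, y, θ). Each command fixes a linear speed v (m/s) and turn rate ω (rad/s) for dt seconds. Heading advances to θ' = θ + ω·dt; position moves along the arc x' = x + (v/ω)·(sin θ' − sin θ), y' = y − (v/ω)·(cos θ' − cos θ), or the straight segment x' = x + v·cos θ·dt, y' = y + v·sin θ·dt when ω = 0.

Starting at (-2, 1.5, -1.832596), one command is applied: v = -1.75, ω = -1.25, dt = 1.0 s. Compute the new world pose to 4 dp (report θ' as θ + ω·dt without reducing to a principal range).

θ' = -1.8326 + -1.25·1.0 = -3.0826
R = v/ω = -1.75/-1.25 = 1.4000
x' = -2 + 1.4000·(sin -3.0826 − sin -1.8326) = -0.7303
y' = 1.5 − 1.4000·(cos -3.0826 − cos -1.8326) = 2.5352

(-0.7303, 2.5352, -3.0826)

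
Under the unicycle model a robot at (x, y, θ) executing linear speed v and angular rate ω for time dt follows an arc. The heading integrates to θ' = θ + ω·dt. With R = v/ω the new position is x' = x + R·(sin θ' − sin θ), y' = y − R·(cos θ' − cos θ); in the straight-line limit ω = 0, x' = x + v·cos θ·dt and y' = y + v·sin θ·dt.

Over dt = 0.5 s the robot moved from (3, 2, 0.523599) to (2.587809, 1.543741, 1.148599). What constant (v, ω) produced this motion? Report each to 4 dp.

v = -1.2500, ω = 1.2500

Δθ = 1.148599 − 0.523599 = 0.625000
ω = Δθ/dt = 0.625000/0.5 = 1.2500
R = −Δy/(cos θ' − cos θ) = -1.0000
v = R·ω = -1.0000·1.2500 = -1.2500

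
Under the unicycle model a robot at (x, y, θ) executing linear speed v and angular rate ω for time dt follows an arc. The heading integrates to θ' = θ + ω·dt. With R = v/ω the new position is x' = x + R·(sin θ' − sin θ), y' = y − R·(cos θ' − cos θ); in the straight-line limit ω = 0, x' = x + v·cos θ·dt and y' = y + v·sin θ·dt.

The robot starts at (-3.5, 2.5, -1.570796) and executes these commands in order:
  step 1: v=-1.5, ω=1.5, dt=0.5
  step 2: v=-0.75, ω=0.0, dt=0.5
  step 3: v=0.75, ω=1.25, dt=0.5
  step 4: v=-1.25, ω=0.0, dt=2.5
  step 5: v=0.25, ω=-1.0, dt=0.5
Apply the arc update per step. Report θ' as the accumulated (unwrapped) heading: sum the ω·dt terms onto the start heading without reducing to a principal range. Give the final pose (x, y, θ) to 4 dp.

(-6.6553, 3.8311, -0.6958)

step 1: θ'=-0.8208 (R=-1.0000) → pose (-3.7683, 3.1816, -0.8208)
step 2: θ'=-0.8208 (straight) → pose (-4.0239, 3.4560, -0.8208)
step 3: θ'=-0.1958 (R=0.6000) → pose (-3.7016, 3.2765, -0.1958)
step 4: θ'=-0.1958 (straight) → pose (-6.7669, 3.8844, -0.1958)
step 5: θ'=-0.6958 (R=-0.2500) → pose (-6.6553, 3.8311, -0.6958)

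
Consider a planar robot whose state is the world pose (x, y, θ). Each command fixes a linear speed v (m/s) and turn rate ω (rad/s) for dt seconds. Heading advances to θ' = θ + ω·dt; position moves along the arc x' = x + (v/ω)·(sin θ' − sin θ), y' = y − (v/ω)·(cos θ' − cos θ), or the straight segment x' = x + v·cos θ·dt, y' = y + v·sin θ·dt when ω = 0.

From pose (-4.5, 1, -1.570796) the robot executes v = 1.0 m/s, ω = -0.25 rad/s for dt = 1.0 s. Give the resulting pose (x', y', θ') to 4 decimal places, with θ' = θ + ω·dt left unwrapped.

(-4.6243, 0.0104, -1.8208)

θ' = -1.5708 + -0.25·1.0 = -1.8208
R = v/ω = 1.0/-0.25 = -4.0000
x' = -4.5 + -4.0000·(sin -1.8208 − sin -1.5708) = -4.6243
y' = 1 − -4.0000·(cos -1.8208 − cos -1.5708) = 0.0104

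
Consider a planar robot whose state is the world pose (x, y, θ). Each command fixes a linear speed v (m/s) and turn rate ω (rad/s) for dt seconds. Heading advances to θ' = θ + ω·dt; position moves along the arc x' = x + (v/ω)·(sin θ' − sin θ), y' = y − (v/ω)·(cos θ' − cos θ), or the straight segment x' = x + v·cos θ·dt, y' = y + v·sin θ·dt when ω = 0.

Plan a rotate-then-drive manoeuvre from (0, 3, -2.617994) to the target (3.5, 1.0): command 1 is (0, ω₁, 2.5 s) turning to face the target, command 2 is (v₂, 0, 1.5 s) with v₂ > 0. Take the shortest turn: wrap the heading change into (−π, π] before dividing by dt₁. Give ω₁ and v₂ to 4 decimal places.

ω₁ = 0.8395, v₂ = 2.6874

heading to target = atan2(1−3, 3.5−0) = -0.5191
Δθ = wrap(-0.5191 − -2.6180) = 2.0988; ω₁ = Δθ/dt₁ = 0.8395
distance = √((3.5−0)² + (1−3)²) = 4.0311; v₂ = distance/dt₂ = 2.6874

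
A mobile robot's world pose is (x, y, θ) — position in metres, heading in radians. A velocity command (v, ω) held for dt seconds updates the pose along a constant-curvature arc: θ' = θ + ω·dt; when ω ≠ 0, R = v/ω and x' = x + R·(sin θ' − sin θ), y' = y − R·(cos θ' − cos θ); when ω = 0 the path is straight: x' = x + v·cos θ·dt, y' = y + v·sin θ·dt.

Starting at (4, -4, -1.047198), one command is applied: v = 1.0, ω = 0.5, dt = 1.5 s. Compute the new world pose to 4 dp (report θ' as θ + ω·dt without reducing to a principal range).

(5.1464, -4.9123, -0.2972)

θ' = -1.0472 + 0.5·1.5 = -0.2972
R = v/ω = 1.0/0.5 = 2.0000
x' = 4 + 2.0000·(sin -0.2972 − sin -1.0472) = 5.1464
y' = -4 − 2.0000·(cos -0.2972 − cos -1.0472) = -4.9123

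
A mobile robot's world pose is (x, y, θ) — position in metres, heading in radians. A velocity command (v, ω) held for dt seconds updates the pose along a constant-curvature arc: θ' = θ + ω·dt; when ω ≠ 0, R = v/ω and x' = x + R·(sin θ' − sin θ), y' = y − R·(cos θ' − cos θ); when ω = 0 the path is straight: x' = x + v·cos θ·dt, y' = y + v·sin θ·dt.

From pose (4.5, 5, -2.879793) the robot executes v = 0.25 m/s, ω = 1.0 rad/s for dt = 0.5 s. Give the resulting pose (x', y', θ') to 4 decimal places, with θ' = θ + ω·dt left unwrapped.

(4.3921, 4.9394, -2.3798)

θ' = -2.8798 + 1.0·0.5 = -2.3798
R = v/ω = 0.25/1.0 = 0.2500
x' = 4.5 + 0.2500·(sin -2.3798 − sin -2.8798) = 4.3921
y' = 5 − 0.2500·(cos -2.3798 − cos -2.8798) = 4.9394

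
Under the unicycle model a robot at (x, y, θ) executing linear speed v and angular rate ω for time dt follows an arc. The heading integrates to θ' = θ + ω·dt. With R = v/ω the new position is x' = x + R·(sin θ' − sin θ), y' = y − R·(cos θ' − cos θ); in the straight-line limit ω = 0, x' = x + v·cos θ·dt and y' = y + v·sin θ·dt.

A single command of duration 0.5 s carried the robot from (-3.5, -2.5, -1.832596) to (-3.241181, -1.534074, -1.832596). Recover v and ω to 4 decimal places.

v = -2.0000, ω = 0.0000

Δθ = -1.832596 − -1.832596 = 0.000000
ω = Δθ/dt = 0.000000/0.5 = 0.0000
ω = 0 → v = (Δx·cos θ + Δy·sin θ)/dt = -2.0000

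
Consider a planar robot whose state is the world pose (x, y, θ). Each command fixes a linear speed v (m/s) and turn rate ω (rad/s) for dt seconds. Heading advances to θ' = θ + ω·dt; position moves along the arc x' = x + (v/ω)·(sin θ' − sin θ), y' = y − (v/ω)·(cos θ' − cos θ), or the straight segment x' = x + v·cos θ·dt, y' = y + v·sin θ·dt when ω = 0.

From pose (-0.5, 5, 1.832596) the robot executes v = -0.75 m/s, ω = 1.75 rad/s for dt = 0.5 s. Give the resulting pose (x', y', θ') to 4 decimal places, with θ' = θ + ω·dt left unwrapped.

(-0.2662, 4.7221, 2.7076)

θ' = 1.8326 + 1.75·0.5 = 2.7076
R = v/ω = -0.75/1.75 = -0.4286
x' = -0.5 + -0.4286·(sin 2.7076 − sin 1.8326) = -0.2662
y' = 5 − -0.4286·(cos 2.7076 − cos 1.8326) = 4.7221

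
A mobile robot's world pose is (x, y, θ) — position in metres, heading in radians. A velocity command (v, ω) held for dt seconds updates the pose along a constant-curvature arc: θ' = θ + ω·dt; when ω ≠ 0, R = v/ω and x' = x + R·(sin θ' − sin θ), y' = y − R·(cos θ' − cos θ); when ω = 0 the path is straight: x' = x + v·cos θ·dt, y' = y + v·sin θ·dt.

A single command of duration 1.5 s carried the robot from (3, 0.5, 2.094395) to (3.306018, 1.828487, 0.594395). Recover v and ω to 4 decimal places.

Δθ = 0.594395 − 2.094395 = -1.500000
ω = Δθ/dt = -1.500000/1.5 = -1.0000
R = −Δy/(cos θ' − cos θ) = -1.0000
v = R·ω = -1.0000·-1.0000 = 1.0000

v = 1.0000, ω = -1.0000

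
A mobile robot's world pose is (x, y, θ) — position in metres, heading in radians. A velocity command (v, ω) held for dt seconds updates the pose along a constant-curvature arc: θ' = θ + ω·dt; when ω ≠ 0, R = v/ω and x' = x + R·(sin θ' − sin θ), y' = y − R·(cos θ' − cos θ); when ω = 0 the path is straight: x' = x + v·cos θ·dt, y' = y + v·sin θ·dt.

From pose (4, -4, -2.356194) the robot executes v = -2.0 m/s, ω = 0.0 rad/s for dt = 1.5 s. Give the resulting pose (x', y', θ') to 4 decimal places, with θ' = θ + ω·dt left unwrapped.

(6.1213, -1.8787, -2.3562)

θ' = -2.3562 + 0.0·1.5 = -2.3562
ω = 0 → straight: x' = 4 + -2.0·cos(-2.3562)·1.5 = 6.1213
y' = -4 + -2.0·sin(-2.3562)·1.5 = -1.8787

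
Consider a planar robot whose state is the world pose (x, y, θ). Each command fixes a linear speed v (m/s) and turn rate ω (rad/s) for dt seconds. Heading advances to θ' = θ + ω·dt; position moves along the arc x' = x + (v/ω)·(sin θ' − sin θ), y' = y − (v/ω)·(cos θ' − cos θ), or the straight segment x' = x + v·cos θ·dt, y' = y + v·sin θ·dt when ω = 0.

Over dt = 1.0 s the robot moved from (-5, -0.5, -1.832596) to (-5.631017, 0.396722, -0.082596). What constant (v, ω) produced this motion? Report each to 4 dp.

v = -1.2500, ω = 1.7500

Δθ = -0.082596 − -1.832596 = 1.750000
ω = Δθ/dt = 1.750000/1.0 = 1.7500
R = −Δy/(cos θ' − cos θ) = -0.7143
v = R·ω = -0.7143·1.7500 = -1.2500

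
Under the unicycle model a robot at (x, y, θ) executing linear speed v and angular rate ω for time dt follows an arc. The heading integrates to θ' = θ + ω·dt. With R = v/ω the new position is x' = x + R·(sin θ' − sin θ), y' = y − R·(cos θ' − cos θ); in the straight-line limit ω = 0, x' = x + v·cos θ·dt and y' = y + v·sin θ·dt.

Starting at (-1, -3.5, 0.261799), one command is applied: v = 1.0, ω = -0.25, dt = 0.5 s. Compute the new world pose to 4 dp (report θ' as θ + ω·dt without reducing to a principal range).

(-0.5102, -3.4011, 0.1368)

θ' = 0.2618 + -0.25·0.5 = 0.1368
R = v/ω = 1.0/-0.25 = -4.0000
x' = -1 + -4.0000·(sin 0.1368 − sin 0.2618) = -0.5102
y' = -3.5 − -4.0000·(cos 0.1368 − cos 0.2618) = -3.4011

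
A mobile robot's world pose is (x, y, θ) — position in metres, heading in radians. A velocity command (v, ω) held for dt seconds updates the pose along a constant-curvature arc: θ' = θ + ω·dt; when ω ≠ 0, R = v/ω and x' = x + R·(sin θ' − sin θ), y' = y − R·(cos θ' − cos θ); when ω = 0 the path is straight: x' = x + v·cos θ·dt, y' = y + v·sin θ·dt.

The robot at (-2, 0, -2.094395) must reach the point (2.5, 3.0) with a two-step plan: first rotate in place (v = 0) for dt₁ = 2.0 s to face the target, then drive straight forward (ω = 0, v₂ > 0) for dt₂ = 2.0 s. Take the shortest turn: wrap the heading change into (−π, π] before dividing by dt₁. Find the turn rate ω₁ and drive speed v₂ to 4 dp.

ω₁ = 1.3412, v₂ = 2.7042

heading to target = atan2(3−0, 2.5−-2) = 0.5880
Δθ = wrap(0.5880 − -2.0944) = 2.6824; ω₁ = Δθ/dt₁ = 1.3412
distance = √((2.5−-2)² + (3−0)²) = 5.4083; v₂ = distance/dt₂ = 2.7042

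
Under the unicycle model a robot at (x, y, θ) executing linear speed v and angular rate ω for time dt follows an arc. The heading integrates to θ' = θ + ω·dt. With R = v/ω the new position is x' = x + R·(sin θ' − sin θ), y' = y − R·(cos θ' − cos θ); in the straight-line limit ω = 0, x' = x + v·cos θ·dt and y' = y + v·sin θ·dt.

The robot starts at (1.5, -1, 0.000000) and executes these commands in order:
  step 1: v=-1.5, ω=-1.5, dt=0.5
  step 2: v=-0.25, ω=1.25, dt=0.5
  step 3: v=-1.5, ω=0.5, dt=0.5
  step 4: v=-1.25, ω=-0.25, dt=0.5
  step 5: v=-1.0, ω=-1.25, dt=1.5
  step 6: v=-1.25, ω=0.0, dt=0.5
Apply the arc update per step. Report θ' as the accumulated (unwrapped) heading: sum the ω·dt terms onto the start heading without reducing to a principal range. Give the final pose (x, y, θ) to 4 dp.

step 1: θ'=-0.7500 (R=1.0000) → pose (0.8184, -0.7317, -0.7500)
step 2: θ'=-0.1250 (R=-0.2000) → pose (0.7070, -0.6796, -0.1250)
step 3: θ'=0.1250 (R=-3.0000) → pose (-0.0411, -0.6796, 0.1250)
step 4: θ'=0.0000 (R=5.0000) → pose (-0.6645, -0.7186, 0.0000)
step 5: θ'=-1.8750 (R=0.8000) → pose (-1.4277, 0.3210, -1.8750)
step 6: θ'=-1.8750 (straight) → pose (-1.2405, 0.9173, -1.8750)

(-1.2405, 0.9173, -1.8750)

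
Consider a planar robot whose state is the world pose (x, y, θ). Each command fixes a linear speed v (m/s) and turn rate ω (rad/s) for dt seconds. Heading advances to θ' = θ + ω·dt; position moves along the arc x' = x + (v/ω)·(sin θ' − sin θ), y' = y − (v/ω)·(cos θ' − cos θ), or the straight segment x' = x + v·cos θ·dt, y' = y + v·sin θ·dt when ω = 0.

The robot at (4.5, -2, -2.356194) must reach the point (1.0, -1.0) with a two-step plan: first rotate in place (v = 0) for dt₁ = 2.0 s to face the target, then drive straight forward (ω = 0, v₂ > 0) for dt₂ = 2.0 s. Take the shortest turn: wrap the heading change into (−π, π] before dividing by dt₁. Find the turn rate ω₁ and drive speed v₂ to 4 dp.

ω₁ = -0.5318, v₂ = 1.8200

heading to target = atan2(-1−-2, 1−4.5) = 2.8633
Δθ = wrap(2.8633 − -2.3562) = -1.0637; ω₁ = Δθ/dt₁ = -0.5318
distance = √((1−4.5)² + (-1−-2)²) = 3.6401; v₂ = distance/dt₂ = 1.8200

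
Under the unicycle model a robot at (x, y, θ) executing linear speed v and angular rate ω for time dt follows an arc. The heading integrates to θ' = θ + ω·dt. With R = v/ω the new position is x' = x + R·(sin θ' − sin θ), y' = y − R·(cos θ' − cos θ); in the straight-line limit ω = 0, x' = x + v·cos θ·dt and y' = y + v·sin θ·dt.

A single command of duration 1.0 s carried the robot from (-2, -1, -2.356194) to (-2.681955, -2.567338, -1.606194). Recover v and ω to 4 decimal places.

v = 1.7500, ω = 0.7500

Δθ = -1.606194 − -2.356194 = 0.750000
ω = Δθ/dt = 0.750000/1.0 = 0.7500
R = −Δy/(cos θ' − cos θ) = 2.3333
v = R·ω = 2.3333·0.7500 = 1.7500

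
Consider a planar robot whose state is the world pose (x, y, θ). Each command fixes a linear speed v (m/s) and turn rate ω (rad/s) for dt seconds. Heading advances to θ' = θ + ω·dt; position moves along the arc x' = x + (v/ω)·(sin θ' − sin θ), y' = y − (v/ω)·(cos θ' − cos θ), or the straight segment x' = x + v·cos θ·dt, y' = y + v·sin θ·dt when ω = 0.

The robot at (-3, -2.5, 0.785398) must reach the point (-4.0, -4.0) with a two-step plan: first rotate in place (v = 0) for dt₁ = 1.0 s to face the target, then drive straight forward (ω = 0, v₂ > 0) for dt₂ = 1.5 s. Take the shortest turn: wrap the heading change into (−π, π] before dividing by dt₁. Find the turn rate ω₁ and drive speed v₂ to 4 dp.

ω₁ = -2.9442, v₂ = 1.2019

heading to target = atan2(-4−-2.5, -4−-3) = -2.1588
Δθ = wrap(-2.1588 − 0.7854) = -2.9442; ω₁ = Δθ/dt₁ = -2.9442
distance = √((-4−-3)² + (-4−-2.5)²) = 1.8028; v₂ = distance/dt₂ = 1.2019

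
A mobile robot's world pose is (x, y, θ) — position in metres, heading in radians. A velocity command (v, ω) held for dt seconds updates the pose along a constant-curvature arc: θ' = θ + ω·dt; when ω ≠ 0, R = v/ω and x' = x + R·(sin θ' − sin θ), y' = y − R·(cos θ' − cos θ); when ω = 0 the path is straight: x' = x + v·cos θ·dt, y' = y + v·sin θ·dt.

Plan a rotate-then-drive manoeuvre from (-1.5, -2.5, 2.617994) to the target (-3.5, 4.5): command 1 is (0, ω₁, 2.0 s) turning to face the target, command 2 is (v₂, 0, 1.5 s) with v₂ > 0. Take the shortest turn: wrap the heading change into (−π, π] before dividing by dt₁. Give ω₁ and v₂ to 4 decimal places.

ω₁ = -0.3844, v₂ = 4.8534

heading to target = atan2(4.5−-2.5, -3.5−-1.5) = 1.8491
Δθ = wrap(1.8491 − 2.6180) = -0.7689; ω₁ = Δθ/dt₁ = -0.3844
distance = √((-3.5−-1.5)² + (4.5−-2.5)²) = 7.2801; v₂ = distance/dt₂ = 4.8534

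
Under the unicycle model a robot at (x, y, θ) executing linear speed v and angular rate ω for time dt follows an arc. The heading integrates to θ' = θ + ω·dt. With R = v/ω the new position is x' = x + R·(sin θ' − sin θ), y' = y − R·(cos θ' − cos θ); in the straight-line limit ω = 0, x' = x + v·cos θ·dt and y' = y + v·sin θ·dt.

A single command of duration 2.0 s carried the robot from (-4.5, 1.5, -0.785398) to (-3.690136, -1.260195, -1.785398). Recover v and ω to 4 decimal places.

v = 1.5000, ω = -0.5000

Δθ = -1.785398 − -0.785398 = -1.000000
ω = Δθ/dt = -1.000000/2.0 = -0.5000
R = −Δy/(cos θ' − cos θ) = -3.0000
v = R·ω = -3.0000·-0.5000 = 1.5000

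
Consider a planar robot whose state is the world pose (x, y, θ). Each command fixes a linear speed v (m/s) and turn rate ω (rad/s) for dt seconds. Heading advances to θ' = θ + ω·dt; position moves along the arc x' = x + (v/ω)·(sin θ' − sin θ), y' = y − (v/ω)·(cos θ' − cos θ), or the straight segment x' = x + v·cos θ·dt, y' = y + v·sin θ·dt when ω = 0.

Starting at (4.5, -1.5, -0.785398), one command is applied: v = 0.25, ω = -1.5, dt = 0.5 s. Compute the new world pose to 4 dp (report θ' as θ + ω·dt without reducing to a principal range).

(4.5487, -1.6120, -1.5354)

θ' = -0.7854 + -1.5·0.5 = -1.5354
R = v/ω = 0.25/-1.5 = -0.1667
x' = 4.5 + -0.1667·(sin -1.5354 − sin -0.7854) = 4.5487
y' = -1.5 − -0.1667·(cos -1.5354 − cos -0.7854) = -1.6120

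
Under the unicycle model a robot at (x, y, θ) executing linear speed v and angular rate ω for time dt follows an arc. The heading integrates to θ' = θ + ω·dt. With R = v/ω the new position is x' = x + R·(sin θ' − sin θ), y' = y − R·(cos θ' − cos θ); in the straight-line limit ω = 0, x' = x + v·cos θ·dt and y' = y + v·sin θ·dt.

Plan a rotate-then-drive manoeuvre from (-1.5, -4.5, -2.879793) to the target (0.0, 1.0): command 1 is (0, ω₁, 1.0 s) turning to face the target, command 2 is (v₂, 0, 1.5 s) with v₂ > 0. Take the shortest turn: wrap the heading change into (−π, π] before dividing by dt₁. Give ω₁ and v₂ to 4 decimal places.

heading to target = atan2(1−-4.5, 0−-1.5) = 1.3045
Δθ = wrap(1.3045 − -2.8798) = -2.0988; ω₁ = Δθ/dt₁ = -2.0988
distance = √((0−-1.5)² + (1−-4.5)²) = 5.7009; v₂ = distance/dt₂ = 3.8006

ω₁ = -2.0988, v₂ = 3.8006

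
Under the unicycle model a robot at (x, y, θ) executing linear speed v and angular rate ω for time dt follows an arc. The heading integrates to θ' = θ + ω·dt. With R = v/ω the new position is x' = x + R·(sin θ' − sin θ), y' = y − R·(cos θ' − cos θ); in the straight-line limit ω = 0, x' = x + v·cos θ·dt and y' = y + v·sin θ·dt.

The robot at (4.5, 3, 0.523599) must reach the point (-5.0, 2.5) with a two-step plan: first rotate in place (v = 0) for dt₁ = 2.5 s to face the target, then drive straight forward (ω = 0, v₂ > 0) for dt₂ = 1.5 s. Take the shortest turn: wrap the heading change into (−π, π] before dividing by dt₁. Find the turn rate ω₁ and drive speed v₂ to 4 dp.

heading to target = atan2(2.5−3, -5−4.5) = -3.0890
Δθ = wrap(-3.0890 − 0.5236) = 2.6706; ω₁ = Δθ/dt₁ = 1.0682
distance = √((-5−4.5)² + (2.5−3)²) = 9.5131; v₂ = distance/dt₂ = 6.3421

ω₁ = 1.0682, v₂ = 6.3421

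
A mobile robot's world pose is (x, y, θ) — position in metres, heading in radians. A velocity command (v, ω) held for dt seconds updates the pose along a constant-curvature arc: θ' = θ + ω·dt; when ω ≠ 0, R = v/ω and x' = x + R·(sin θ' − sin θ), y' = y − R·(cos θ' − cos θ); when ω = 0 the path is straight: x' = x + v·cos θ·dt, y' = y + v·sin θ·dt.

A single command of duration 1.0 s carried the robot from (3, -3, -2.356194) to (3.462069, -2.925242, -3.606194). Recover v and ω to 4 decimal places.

Δθ = -3.606194 − -2.356194 = -1.250000
ω = Δθ/dt = -1.250000/1.0 = -1.2500
R = Δx/(sin θ' − sin θ) = 0.4000
v = R·ω = 0.4000·-1.2500 = -0.5000

v = -0.5000, ω = -1.2500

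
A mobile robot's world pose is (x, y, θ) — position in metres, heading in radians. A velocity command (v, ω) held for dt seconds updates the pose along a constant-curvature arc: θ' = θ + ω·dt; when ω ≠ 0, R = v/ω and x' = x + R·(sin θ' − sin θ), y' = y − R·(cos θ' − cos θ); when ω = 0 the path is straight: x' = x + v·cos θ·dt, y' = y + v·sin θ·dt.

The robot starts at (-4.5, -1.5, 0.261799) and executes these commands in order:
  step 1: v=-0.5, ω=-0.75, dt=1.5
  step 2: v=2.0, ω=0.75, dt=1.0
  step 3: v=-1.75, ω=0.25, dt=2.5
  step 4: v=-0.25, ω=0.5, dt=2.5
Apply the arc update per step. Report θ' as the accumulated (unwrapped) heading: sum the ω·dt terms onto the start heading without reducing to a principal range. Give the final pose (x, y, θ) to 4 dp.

step 1: θ'=-0.8632 (R=0.6667) → pose (-5.1792, -1.2894, -0.8632)
step 2: θ'=-0.1132 (R=2.6667) → pose (-3.4539, -2.2056, -0.1132)
step 3: θ'=0.5118 (R=-7.0000) → pose (-7.6729, -3.0578, 0.5118)
step 4: θ'=1.7618 (R=-0.5000) → pose (-7.9189, -3.5886, 1.7618)

(-7.9189, -3.5886, 1.7618)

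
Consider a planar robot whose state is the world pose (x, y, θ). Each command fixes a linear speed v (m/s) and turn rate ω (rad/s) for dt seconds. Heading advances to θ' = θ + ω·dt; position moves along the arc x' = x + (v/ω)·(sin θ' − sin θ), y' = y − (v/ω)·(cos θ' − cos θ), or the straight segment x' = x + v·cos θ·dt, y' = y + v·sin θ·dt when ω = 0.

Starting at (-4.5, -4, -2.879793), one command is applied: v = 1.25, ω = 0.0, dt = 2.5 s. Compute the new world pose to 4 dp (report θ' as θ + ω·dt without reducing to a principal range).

θ' = -2.8798 + 0.0·2.5 = -2.8798
ω = 0 → straight: x' = -4.5 + 1.25·cos(-2.8798)·2.5 = -7.5185
y' = -4 + 1.25·sin(-2.8798)·2.5 = -4.8088

(-7.5185, -4.8088, -2.8798)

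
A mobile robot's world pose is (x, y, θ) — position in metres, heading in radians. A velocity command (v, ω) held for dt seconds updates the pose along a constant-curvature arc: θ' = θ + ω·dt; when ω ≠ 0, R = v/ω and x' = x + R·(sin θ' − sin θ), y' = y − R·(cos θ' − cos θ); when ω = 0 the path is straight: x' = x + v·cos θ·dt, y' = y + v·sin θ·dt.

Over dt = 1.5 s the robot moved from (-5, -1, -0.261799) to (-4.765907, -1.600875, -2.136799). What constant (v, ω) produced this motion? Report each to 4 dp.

Δθ = -2.136799 − -0.261799 = -1.875000
ω = Δθ/dt = -1.875000/1.5 = -1.2500
R = −Δy/(cos θ' − cos θ) = -0.4000
v = R·ω = -0.4000·-1.2500 = 0.5000

v = 0.5000, ω = -1.2500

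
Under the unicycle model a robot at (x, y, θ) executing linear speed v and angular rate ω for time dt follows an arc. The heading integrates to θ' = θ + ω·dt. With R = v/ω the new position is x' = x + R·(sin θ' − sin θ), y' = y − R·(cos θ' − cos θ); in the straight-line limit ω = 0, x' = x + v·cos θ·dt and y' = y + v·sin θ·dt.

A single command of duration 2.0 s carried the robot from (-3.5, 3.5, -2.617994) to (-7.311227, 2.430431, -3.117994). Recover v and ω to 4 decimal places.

v = 2.0000, ω = -0.2500

Δθ = -3.117994 − -2.617994 = -0.500000
ω = Δθ/dt = -0.500000/2.0 = -0.2500
R = Δx/(sin θ' − sin θ) = -8.0000
v = R·ω = -8.0000·-0.2500 = 2.0000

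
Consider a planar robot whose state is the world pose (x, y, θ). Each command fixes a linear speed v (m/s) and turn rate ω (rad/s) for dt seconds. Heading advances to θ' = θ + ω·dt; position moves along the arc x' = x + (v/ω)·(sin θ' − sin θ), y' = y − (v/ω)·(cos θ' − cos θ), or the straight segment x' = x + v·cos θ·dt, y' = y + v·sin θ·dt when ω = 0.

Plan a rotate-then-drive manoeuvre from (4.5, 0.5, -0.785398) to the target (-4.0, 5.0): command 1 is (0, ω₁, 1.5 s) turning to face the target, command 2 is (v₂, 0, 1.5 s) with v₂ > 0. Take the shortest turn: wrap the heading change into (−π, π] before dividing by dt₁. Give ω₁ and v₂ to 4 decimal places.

ω₁ = -1.8954, v₂ = 6.4118

heading to target = atan2(5−0.5, -4−4.5) = 2.6547
Δθ = wrap(2.6547 − -0.7854) = -2.8431; ω₁ = Δθ/dt₁ = -1.8954
distance = √((-4−4.5)² + (5−0.5)²) = 9.6177; v₂ = distance/dt₂ = 6.4118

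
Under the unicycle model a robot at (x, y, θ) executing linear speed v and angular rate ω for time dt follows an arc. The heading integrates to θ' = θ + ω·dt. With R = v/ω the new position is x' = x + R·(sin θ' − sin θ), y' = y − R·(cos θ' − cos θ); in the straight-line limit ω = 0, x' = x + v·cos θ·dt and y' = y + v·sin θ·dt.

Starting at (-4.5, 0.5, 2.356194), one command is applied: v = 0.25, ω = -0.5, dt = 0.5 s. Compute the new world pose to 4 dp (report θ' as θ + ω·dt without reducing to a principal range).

θ' = 2.3562 + -0.5·0.5 = 2.1062
R = v/ω = 0.25/-0.5 = -0.5000
x' = -4.5 + -0.5000·(sin 2.1062 − sin 2.3562) = -4.5765
y' = 0.5 − -0.5000·(cos 2.1062 − cos 2.3562) = 0.5985

(-4.5765, 0.5985, 2.1062)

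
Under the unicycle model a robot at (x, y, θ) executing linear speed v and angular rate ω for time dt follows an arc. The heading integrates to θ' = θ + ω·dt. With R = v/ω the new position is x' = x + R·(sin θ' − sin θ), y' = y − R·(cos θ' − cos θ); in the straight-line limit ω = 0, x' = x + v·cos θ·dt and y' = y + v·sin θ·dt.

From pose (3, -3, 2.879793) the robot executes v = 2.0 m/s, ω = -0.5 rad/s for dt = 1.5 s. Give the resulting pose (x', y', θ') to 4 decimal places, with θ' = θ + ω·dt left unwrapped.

θ' = 2.8798 + -0.5·1.5 = 2.1298
R = v/ω = 2.0/-0.5 = -4.0000
x' = 3 + -4.0000·(sin 2.1298 − sin 2.8798) = 0.6441
y' = -3 − -4.0000·(cos 2.1298 − cos 2.8798) = -1.2576

(0.6441, -1.2576, 2.1298)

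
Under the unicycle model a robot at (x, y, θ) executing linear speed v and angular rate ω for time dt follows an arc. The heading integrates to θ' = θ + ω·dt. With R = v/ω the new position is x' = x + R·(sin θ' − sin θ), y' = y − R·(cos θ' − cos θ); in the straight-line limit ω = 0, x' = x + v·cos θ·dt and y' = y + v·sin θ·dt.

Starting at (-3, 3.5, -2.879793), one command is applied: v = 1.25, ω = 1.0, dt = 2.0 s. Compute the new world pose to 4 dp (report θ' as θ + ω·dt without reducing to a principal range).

(-3.6397, 1.4960, -0.8798)

θ' = -2.8798 + 1.0·2.0 = -0.8798
R = v/ω = 1.25/1.0 = 1.2500
x' = -3 + 1.2500·(sin -0.8798 − sin -2.8798) = -3.6397
y' = 3.5 − 1.2500·(cos -0.8798 − cos -2.8798) = 1.4960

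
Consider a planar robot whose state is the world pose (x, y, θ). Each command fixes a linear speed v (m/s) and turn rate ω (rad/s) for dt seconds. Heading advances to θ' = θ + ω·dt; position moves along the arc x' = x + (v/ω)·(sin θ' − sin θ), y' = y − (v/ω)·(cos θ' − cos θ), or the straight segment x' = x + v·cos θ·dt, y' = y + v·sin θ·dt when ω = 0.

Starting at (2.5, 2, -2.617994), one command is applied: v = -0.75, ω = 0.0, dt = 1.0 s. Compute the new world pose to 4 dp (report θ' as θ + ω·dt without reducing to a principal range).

θ' = -2.6180 + 0.0·1.0 = -2.6180
ω = 0 → straight: x' = 2.5 + -0.75·cos(-2.6180)·1.0 = 3.1495
y' = 2 + -0.75·sin(-2.6180)·1.0 = 2.3750

(3.1495, 2.3750, -2.6180)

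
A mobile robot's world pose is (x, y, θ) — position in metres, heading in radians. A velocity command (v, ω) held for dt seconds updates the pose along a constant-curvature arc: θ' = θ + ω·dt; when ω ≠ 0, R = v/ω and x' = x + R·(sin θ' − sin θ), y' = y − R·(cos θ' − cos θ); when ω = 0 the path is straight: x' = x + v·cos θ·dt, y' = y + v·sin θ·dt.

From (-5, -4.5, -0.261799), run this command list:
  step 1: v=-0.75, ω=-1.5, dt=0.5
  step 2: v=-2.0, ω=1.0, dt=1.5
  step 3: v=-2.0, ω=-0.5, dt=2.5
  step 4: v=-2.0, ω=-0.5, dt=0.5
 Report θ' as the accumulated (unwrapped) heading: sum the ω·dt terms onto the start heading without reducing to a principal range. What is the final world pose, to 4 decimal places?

step 1: θ'=-1.0118 (R=0.5000) → pose (-5.2945, -4.2822, -1.0118)
step 2: θ'=0.4882 (R=-2.0000) → pose (-7.9281, -3.5765, 0.4882)
step 3: θ'=-0.7618 (R=4.0000) → pose (-12.5652, -2.9382, -0.7618)
step 4: θ'=-1.0118 (R=4.0000) → pose (-13.1954, -2.1652, -1.0118)

(-13.1954, -2.1652, -1.0118)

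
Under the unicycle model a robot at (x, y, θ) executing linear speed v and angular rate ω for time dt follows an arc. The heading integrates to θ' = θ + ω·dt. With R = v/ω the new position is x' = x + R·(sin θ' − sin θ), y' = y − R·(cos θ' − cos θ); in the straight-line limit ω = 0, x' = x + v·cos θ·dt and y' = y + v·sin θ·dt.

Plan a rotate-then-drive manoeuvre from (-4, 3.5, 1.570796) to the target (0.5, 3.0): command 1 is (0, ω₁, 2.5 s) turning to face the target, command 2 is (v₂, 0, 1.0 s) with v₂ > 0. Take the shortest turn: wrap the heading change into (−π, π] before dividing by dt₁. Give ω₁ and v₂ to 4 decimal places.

ω₁ = -0.6726, v₂ = 4.5277

heading to target = atan2(3−3.5, 0.5−-4) = -0.1107
Δθ = wrap(-0.1107 − 1.5708) = -1.6815; ω₁ = Δθ/dt₁ = -0.6726
distance = √((0.5−-4)² + (3−3.5)²) = 4.5277; v₂ = distance/dt₂ = 4.5277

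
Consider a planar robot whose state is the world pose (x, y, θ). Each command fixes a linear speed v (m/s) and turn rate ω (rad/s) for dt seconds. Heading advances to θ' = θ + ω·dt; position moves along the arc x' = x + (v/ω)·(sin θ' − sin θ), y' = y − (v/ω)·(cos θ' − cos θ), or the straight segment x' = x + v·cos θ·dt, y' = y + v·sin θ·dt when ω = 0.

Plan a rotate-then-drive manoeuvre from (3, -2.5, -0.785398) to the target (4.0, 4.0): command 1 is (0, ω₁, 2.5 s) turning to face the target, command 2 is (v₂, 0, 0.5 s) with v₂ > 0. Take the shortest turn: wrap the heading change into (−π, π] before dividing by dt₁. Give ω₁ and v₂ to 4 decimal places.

ω₁ = 0.8814, v₂ = 13.1529

heading to target = atan2(4−-2.5, 4−3) = 1.4181
Δθ = wrap(1.4181 − -0.7854) = 2.2035; ω₁ = Δθ/dt₁ = 0.8814
distance = √((4−3)² + (4−-2.5)²) = 6.5765; v₂ = distance/dt₂ = 13.1529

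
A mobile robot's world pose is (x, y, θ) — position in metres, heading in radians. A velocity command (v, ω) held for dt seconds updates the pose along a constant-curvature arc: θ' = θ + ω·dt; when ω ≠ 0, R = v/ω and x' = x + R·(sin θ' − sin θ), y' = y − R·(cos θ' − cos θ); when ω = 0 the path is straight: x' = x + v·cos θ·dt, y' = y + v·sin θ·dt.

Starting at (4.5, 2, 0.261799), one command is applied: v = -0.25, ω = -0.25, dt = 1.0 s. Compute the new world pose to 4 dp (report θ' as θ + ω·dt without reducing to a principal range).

θ' = 0.2618 + -0.25·1.0 = 0.0118
R = v/ω = -0.25/-0.25 = 1.0000
x' = 4.5 + 1.0000·(sin 0.0118 − sin 0.2618) = 4.2530
y' = 2 − 1.0000·(cos 0.0118 − cos 0.2618) = 1.9660

(4.2530, 1.9660, 0.0118)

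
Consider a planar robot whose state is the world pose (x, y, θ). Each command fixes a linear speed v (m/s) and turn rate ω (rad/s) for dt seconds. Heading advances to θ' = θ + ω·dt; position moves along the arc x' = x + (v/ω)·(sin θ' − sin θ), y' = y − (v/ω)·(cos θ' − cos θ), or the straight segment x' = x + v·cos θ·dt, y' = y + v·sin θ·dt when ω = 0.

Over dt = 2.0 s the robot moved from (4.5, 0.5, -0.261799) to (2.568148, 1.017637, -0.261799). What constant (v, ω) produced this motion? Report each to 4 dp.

v = -1.0000, ω = 0.0000

Δθ = -0.261799 − -0.261799 = 0.000000
ω = Δθ/dt = 0.000000/2.0 = 0.0000
ω = 0 → v = (Δx·cos θ + Δy·sin θ)/dt = -1.0000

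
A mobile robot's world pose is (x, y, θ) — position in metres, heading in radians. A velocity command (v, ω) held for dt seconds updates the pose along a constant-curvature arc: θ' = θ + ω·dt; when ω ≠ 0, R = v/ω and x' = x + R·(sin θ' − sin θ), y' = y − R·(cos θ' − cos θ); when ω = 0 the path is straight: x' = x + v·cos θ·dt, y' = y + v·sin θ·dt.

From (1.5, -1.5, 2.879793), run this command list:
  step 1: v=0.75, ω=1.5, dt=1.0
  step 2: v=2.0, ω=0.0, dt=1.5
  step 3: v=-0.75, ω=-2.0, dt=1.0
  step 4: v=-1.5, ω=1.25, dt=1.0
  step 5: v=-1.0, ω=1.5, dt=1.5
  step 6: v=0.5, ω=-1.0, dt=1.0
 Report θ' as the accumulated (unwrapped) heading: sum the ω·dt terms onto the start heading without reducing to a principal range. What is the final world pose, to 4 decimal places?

(2.1686, -3.8725, 4.8798)

step 1: θ'=4.3798 (R=0.5000) → pose (0.8980, -1.8197, 4.3798)
step 2: θ'=4.3798 (straight) → pose (-0.0815, -4.6553, 4.3798)
step 3: θ'=2.3798 (R=0.3750) → pose (0.5318, -4.5064, 2.3798)
step 4: θ'=3.6298 (R=-1.2000) → pose (1.9229, -4.6979, 3.6298)
step 5: θ'=5.8798 (R=-0.6667) → pose (1.8719, -3.4960, 5.8798)
step 6: θ'=4.8798 (R=-0.5000) → pose (2.1686, -3.8725, 4.8798)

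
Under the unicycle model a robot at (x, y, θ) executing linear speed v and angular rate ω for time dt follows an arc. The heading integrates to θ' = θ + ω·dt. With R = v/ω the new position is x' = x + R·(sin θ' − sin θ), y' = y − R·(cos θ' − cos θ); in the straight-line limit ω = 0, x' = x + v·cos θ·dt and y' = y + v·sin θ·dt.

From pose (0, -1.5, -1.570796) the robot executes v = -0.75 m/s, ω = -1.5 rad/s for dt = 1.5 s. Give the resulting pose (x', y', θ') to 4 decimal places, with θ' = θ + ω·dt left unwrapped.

(0.8141, -1.1110, -3.8208)

θ' = -1.5708 + -1.5·1.5 = -3.8208
R = v/ω = -0.75/-1.5 = 0.5000
x' = 0 + 0.5000·(sin -3.8208 − sin -1.5708) = 0.8141
y' = -1.5 − 0.5000·(cos -3.8208 − cos -1.5708) = -1.1110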